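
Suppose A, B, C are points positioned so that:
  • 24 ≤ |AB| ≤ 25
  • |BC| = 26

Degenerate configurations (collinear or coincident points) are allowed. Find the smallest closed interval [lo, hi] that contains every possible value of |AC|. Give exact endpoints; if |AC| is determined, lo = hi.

|AC| ∈ [1, 51]  (≈ [1.0000, 51.0000])

|AB| ∈ [24, 25]
|BC| ∈ {26}
|AC| ∈ [1, 51]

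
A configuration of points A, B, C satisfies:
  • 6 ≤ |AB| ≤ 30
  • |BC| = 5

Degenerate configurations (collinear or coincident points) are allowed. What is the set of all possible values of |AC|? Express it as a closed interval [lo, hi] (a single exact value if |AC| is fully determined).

|AB| ∈ [6, 30]
|BC| ∈ {5}
|AC| ∈ [1, 35]

|AC| ∈ [1, 35]  (≈ [1.0000, 35.0000])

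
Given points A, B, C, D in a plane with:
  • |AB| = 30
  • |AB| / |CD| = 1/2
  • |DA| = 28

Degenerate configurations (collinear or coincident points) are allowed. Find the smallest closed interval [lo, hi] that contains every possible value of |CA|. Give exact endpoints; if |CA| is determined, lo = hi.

|CA| ∈ [32, 88]  (≈ [32.0000, 88.0000])

|AB| ∈ {30}
|AD| ∈ {28}
|CD| ∈ {60}
|BD| ∈ [2, 58]
|AC| ∈ [32, 88]
|BC| ∈ [2, 118]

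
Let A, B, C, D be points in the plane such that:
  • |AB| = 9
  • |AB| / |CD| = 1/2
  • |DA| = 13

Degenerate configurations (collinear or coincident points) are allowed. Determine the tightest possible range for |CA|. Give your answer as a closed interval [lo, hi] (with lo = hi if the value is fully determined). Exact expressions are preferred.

|CA| ∈ [5, 31]  (≈ [5.0000, 31.0000])

|AB| ∈ {9}
|AD| ∈ {13}
|CD| ∈ {18}
|BD| ∈ [4, 22]
|AC| ∈ [5, 31]
|BC| ∈ [0, 40]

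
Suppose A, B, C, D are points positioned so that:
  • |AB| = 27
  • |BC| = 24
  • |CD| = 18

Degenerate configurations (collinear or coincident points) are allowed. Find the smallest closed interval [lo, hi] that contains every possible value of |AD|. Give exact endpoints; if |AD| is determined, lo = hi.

|AD| ∈ [0, 69]  (≈ [0.0000, 69.0000])

|AB| ∈ {27}
|BC| ∈ {24}
|CD| ∈ {18}
|AC| ∈ [3, 51]
|BD| ∈ [6, 42]
|AD| ∈ [0, 69]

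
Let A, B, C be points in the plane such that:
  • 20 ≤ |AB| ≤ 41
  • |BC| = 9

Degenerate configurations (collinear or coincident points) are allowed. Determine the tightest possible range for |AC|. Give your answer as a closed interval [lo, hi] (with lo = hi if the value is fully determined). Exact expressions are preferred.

|AC| ∈ [11, 50]  (≈ [11.0000, 50.0000])

|AB| ∈ [20, 41]
|BC| ∈ {9}
|AC| ∈ [11, 50]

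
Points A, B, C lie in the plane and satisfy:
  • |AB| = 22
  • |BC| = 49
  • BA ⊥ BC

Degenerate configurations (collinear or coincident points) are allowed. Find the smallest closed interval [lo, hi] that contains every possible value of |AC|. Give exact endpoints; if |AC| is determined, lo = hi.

|AB| ∈ {22}
|BC| ∈ {49}
|AC| ∈ {√(2885)}

|AC| = √(2885)  (≈ 53.7122)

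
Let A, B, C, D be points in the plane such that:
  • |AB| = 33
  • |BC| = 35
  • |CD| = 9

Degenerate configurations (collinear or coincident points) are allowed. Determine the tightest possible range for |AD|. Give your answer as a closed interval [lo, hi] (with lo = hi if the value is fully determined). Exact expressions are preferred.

|AB| ∈ {33}
|BC| ∈ {35}
|CD| ∈ {9}
|AC| ∈ [2, 68]
|BD| ∈ [26, 44]
|AD| ∈ [0, 77]

|AD| ∈ [0, 77]  (≈ [0.0000, 77.0000])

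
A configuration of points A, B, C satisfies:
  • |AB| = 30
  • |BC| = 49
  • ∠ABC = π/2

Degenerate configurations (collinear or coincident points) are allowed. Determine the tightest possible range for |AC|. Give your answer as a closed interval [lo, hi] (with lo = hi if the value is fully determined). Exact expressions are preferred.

|AC| = √(3301)  (≈ 57.4543)

|AB| ∈ {30}
|BC| ∈ {49}
|AC| ∈ {√(3301)}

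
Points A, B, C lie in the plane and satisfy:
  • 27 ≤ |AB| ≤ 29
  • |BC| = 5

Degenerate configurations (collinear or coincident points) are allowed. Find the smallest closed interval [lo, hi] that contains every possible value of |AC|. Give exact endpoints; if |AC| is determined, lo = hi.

|AC| ∈ [22, 34]  (≈ [22.0000, 34.0000])

|AB| ∈ [27, 29]
|BC| ∈ {5}
|AC| ∈ [22, 34]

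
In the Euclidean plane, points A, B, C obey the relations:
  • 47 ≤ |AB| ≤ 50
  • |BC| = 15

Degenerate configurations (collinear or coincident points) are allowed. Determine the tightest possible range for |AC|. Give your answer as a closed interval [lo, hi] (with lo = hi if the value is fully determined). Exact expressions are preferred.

|AC| ∈ [32, 65]  (≈ [32.0000, 65.0000])

|AB| ∈ [47, 50]
|BC| ∈ {15}
|AC| ∈ [32, 65]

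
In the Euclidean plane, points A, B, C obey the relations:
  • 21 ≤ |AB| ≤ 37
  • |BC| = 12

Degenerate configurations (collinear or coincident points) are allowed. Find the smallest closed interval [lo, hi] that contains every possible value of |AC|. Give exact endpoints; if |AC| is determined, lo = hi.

|AC| ∈ [9, 49]  (≈ [9.0000, 49.0000])

|AB| ∈ [21, 37]
|BC| ∈ {12}
|AC| ∈ [9, 49]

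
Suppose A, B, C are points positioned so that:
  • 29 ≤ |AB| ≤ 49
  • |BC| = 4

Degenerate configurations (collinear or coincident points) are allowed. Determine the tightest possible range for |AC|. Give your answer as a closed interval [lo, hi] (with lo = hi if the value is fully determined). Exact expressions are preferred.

|AC| ∈ [25, 53]  (≈ [25.0000, 53.0000])

|AB| ∈ [29, 49]
|BC| ∈ {4}
|AC| ∈ [25, 53]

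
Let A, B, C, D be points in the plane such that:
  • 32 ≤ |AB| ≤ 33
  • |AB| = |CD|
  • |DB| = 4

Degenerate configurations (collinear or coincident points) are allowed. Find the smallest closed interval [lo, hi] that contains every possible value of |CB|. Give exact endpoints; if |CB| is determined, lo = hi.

|CB| ∈ [28, 37]  (≈ [28.0000, 37.0000])

|AB| ∈ [32, 33]
|BD| ∈ {4}
|CD| ∈ [32, 33]
|AD| ∈ [28, 37]
|BC| ∈ [28, 37]
|AC| ∈ [0, 70]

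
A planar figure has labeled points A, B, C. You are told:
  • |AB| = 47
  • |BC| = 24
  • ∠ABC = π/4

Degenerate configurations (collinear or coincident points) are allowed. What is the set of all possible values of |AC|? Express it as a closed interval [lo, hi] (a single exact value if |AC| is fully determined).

|AB| ∈ {47}
|BC| ∈ {24}
|AC| ∈ {√(2785 - 1128·√(2))}

|AC| = √(2785 - 1128·√(2))  (≈ 34.4930)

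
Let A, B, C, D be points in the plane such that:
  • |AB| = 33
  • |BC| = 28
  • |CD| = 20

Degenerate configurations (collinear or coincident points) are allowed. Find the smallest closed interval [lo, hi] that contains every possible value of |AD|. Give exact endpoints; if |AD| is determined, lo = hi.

|AD| ∈ [0, 81]  (≈ [0.0000, 81.0000])

|AB| ∈ {33}
|BC| ∈ {28}
|CD| ∈ {20}
|AC| ∈ [5, 61]
|BD| ∈ [8, 48]
|AD| ∈ [0, 81]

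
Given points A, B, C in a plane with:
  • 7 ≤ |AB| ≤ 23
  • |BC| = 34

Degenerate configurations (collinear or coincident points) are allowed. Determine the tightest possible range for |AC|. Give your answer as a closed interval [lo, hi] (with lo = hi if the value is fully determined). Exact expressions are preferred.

|AC| ∈ [11, 57]  (≈ [11.0000, 57.0000])

|AB| ∈ [7, 23]
|BC| ∈ {34}
|AC| ∈ [11, 57]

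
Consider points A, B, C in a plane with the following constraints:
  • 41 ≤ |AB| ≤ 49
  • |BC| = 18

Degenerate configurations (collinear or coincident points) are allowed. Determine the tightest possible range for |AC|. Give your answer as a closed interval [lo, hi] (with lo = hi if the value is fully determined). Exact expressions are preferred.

|AB| ∈ [41, 49]
|BC| ∈ {18}
|AC| ∈ [23, 67]

|AC| ∈ [23, 67]  (≈ [23.0000, 67.0000])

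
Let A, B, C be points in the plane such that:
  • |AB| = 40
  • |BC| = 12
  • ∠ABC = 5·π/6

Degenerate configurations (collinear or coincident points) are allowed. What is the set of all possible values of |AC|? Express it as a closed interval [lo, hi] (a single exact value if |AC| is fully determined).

|AC| = 4·√(30·√(3) + 109)  (≈ 50.7482)

|AB| ∈ {40}
|BC| ∈ {12}
|AC| ∈ {4·√(30·√(3) + 109)}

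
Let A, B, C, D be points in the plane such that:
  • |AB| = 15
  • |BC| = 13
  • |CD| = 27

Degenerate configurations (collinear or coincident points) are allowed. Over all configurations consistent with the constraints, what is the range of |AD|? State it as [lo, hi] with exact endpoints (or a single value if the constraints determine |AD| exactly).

|AB| ∈ {15}
|BC| ∈ {13}
|CD| ∈ {27}
|AC| ∈ [2, 28]
|BD| ∈ [14, 40]
|AD| ∈ [0, 55]

|AD| ∈ [0, 55]  (≈ [0.0000, 55.0000])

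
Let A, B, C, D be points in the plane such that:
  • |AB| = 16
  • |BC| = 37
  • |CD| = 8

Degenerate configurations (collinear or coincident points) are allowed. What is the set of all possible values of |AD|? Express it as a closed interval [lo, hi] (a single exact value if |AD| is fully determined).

|AD| ∈ [13, 61]  (≈ [13.0000, 61.0000])

|AB| ∈ {16}
|BC| ∈ {37}
|CD| ∈ {8}
|AC| ∈ [21, 53]
|BD| ∈ [29, 45]
|AD| ∈ [13, 61]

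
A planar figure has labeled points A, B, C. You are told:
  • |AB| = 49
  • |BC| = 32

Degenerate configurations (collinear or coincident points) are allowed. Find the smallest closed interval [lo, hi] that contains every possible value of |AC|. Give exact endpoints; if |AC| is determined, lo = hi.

|AC| ∈ [17, 81]  (≈ [17.0000, 81.0000])

|AB| ∈ {49}
|BC| ∈ {32}
|AC| ∈ [17, 81]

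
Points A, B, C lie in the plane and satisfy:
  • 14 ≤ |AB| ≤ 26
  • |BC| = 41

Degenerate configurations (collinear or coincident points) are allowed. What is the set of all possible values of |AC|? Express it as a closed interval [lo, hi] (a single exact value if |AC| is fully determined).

|AC| ∈ [15, 67]  (≈ [15.0000, 67.0000])

|AB| ∈ [14, 26]
|BC| ∈ {41}
|AC| ∈ [15, 67]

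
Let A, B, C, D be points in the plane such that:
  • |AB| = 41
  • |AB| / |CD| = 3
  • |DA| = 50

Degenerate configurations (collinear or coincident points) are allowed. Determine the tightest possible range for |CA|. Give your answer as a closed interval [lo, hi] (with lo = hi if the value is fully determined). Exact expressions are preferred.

|CA| ∈ [109/3, 191/3]  (≈ [36.3333, 63.6667])

|AB| ∈ {41}
|AD| ∈ {50}
|CD| ∈ {41/3}
|BD| ∈ [9, 91]
|AC| ∈ [109/3, 191/3]
|BC| ∈ [0, 314/3]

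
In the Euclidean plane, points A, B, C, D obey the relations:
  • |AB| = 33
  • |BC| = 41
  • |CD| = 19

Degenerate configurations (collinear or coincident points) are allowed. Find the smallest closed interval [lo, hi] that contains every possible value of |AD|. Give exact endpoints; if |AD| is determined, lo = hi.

|AD| ∈ [0, 93]  (≈ [0.0000, 93.0000])

|AB| ∈ {33}
|BC| ∈ {41}
|CD| ∈ {19}
|AC| ∈ [8, 74]
|BD| ∈ [22, 60]
|AD| ∈ [0, 93]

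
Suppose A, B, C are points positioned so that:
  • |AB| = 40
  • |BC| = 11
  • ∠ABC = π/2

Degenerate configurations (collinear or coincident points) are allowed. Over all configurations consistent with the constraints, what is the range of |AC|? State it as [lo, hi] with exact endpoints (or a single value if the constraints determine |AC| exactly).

|AC| = √(1721)  (≈ 41.4849)

|AB| ∈ {40}
|BC| ∈ {11}
|AC| ∈ {√(1721)}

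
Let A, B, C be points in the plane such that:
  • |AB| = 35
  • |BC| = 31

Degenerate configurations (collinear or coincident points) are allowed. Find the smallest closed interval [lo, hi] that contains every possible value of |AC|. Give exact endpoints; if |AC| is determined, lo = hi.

|AC| ∈ [4, 66]  (≈ [4.0000, 66.0000])

|AB| ∈ {35}
|BC| ∈ {31}
|AC| ∈ [4, 66]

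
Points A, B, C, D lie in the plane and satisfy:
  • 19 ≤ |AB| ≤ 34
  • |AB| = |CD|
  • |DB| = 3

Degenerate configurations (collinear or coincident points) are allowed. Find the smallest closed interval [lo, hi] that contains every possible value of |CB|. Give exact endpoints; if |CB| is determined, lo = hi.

|CB| ∈ [16, 37]  (≈ [16.0000, 37.0000])

|AB| ∈ [19, 34]
|BD| ∈ {3}
|CD| ∈ [19, 34]
|AD| ∈ [16, 37]
|BC| ∈ [16, 37]
|AC| ∈ [0, 71]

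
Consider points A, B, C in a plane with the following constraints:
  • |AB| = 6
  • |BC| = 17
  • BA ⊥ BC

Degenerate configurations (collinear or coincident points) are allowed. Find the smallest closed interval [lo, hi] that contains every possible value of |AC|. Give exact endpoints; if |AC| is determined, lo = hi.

|AC| = 5·√(13)  (≈ 18.0278)

|AB| ∈ {6}
|BC| ∈ {17}
|AC| ∈ {5·√(13)}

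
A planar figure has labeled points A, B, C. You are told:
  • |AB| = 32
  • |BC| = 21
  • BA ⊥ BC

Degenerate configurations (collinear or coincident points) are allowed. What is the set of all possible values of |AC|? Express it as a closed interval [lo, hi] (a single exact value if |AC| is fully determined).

|AB| ∈ {32}
|BC| ∈ {21}
|AC| ∈ {√(1465)}

|AC| = √(1465)  (≈ 38.2753)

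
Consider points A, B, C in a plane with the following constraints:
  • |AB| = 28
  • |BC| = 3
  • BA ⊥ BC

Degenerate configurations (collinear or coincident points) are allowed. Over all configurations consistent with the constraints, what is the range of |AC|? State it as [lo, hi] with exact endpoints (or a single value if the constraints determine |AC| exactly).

|AB| ∈ {28}
|BC| ∈ {3}
|AC| ∈ {√(793)}

|AC| = √(793)  (≈ 28.1603)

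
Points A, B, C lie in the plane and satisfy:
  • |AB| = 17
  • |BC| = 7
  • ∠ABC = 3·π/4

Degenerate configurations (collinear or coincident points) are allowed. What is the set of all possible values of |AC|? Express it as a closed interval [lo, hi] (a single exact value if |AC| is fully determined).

|AC| = √(119·√(2) + 338)  (≈ 22.5009)

|AB| ∈ {17}
|BC| ∈ {7}
|AC| ∈ {√(119·√(2) + 338)}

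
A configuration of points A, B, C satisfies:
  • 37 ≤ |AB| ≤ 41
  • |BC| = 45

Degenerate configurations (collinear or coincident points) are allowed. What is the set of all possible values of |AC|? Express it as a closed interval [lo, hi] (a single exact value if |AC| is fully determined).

|AC| ∈ [4, 86]  (≈ [4.0000, 86.0000])

|AB| ∈ [37, 41]
|BC| ∈ {45}
|AC| ∈ [4, 86]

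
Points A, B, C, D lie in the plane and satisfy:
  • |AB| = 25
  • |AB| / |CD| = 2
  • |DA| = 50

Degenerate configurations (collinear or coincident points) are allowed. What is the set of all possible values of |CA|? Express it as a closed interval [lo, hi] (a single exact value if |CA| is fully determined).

|AB| ∈ {25}
|AD| ∈ {50}
|CD| ∈ {25/2}
|BD| ∈ [25, 75]
|AC| ∈ [75/2, 125/2]
|BC| ∈ [25/2, 175/2]

|CA| ∈ [75/2, 125/2]  (≈ [37.5000, 62.5000])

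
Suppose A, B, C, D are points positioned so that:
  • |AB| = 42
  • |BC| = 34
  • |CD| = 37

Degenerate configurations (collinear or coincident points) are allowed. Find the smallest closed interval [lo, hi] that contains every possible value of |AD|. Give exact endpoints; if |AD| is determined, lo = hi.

|AB| ∈ {42}
|BC| ∈ {34}
|CD| ∈ {37}
|AC| ∈ [8, 76]
|BD| ∈ [3, 71]
|AD| ∈ [0, 113]

|AD| ∈ [0, 113]  (≈ [0.0000, 113.0000])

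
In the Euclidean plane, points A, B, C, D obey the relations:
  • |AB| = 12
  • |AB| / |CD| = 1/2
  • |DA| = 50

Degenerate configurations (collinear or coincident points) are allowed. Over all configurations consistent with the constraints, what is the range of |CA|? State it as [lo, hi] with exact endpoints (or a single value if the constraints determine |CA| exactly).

|AB| ∈ {12}
|AD| ∈ {50}
|CD| ∈ {24}
|BD| ∈ [38, 62]
|AC| ∈ [26, 74]
|BC| ∈ [14, 86]

|CA| ∈ [26, 74]  (≈ [26.0000, 74.0000])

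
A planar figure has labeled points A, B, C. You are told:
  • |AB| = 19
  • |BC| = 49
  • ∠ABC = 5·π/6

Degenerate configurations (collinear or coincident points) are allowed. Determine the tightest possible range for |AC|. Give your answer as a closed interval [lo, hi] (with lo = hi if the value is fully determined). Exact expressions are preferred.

|AB| ∈ {19}
|BC| ∈ {49}
|AC| ∈ {√(931·√(3) + 2762)}

|AC| = √(931·√(3) + 2762)  (≈ 66.1403)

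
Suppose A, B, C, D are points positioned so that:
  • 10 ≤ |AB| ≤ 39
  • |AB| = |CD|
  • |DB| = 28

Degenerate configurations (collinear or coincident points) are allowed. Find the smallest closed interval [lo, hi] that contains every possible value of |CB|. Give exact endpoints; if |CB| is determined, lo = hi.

|CB| ∈ [0, 67]  (≈ [0.0000, 67.0000])

|AB| ∈ [10, 39]
|BD| ∈ {28}
|CD| ∈ [10, 39]
|AD| ∈ [0, 67]
|BC| ∈ [0, 67]
|AC| ∈ [0, 106]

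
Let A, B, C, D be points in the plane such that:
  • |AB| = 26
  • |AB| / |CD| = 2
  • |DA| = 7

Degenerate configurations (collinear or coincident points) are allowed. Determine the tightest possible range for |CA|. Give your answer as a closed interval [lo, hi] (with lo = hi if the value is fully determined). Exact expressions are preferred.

|CA| ∈ [6, 20]  (≈ [6.0000, 20.0000])

|AB| ∈ {26}
|AD| ∈ {7}
|CD| ∈ {13}
|BD| ∈ [19, 33]
|AC| ∈ [6, 20]
|BC| ∈ [6, 46]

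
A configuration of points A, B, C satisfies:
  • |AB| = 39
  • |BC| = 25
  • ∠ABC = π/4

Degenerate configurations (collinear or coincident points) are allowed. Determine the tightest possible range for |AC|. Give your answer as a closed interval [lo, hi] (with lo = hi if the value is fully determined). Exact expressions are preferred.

|AC| = √(2146 - 975·√(2))  (≈ 27.6973)

|AB| ∈ {39}
|BC| ∈ {25}
|AC| ∈ {√(2146 - 975·√(2))}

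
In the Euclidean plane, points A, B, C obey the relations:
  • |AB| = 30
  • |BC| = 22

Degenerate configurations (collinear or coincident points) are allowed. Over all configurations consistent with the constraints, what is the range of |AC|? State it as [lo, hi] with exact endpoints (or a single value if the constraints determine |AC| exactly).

|AB| ∈ {30}
|BC| ∈ {22}
|AC| ∈ [8, 52]

|AC| ∈ [8, 52]  (≈ [8.0000, 52.0000])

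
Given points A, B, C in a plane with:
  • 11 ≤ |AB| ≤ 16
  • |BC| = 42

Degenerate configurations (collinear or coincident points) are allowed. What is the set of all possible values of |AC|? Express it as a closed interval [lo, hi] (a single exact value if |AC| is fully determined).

|AB| ∈ [11, 16]
|BC| ∈ {42}
|AC| ∈ [26, 58]

|AC| ∈ [26, 58]  (≈ [26.0000, 58.0000])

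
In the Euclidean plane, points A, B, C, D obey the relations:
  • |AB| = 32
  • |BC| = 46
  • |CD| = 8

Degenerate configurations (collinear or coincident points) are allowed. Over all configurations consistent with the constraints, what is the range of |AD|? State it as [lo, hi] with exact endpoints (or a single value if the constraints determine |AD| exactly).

|AD| ∈ [6, 86]  (≈ [6.0000, 86.0000])

|AB| ∈ {32}
|BC| ∈ {46}
|CD| ∈ {8}
|AC| ∈ [14, 78]
|BD| ∈ [38, 54]
|AD| ∈ [6, 86]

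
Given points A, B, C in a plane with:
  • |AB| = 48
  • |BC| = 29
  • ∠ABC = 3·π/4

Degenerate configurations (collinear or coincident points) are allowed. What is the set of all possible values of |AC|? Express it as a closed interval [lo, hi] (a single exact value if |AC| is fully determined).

|AC| = √(1392·√(2) + 3145)  (≈ 71.5093)

|AB| ∈ {48}
|BC| ∈ {29}
|AC| ∈ {√(1392·√(2) + 3145)}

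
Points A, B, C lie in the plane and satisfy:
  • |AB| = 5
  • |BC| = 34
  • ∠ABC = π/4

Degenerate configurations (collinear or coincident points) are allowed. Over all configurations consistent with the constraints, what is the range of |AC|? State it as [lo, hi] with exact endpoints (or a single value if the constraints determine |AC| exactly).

|AB| ∈ {5}
|BC| ∈ {34}
|AC| ∈ {√(1181 - 170·√(2))}

|AC| = √(1181 - 170·√(2))  (≈ 30.6689)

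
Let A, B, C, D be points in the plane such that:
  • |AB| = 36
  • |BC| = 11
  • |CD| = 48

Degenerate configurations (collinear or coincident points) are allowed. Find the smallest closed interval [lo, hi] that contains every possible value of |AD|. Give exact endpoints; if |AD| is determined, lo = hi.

|AD| ∈ [1, 95]  (≈ [1.0000, 95.0000])

|AB| ∈ {36}
|BC| ∈ {11}
|CD| ∈ {48}
|AC| ∈ [25, 47]
|BD| ∈ [37, 59]
|AD| ∈ [1, 95]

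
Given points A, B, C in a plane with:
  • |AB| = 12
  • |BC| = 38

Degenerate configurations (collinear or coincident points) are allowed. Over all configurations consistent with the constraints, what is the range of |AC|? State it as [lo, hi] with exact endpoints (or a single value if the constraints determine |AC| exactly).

|AB| ∈ {12}
|BC| ∈ {38}
|AC| ∈ [26, 50]

|AC| ∈ [26, 50]  (≈ [26.0000, 50.0000])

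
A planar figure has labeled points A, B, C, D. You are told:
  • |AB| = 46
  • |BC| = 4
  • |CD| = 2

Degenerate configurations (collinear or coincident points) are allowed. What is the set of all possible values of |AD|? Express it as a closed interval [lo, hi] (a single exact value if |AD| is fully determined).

|AD| ∈ [40, 52]  (≈ [40.0000, 52.0000])

|AB| ∈ {46}
|BC| ∈ {4}
|CD| ∈ {2}
|AC| ∈ [42, 50]
|BD| ∈ [2, 6]
|AD| ∈ [40, 52]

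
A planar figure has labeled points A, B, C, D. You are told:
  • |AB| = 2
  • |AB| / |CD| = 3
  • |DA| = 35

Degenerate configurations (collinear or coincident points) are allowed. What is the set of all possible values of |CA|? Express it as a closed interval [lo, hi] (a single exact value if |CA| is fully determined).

|AB| ∈ {2}
|AD| ∈ {35}
|CD| ∈ {2/3}
|BD| ∈ [33, 37]
|AC| ∈ [103/3, 107/3]
|BC| ∈ [97/3, 113/3]

|CA| ∈ [103/3, 107/3]  (≈ [34.3333, 35.6667])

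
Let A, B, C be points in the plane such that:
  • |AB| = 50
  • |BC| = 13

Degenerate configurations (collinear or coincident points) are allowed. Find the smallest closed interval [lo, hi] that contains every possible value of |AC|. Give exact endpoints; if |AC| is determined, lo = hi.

|AC| ∈ [37, 63]  (≈ [37.0000, 63.0000])

|AB| ∈ {50}
|BC| ∈ {13}
|AC| ∈ [37, 63]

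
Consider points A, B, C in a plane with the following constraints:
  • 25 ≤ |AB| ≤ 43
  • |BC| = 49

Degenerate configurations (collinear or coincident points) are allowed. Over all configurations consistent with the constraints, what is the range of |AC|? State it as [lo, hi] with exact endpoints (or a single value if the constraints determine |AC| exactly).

|AB| ∈ [25, 43]
|BC| ∈ {49}
|AC| ∈ [6, 92]

|AC| ∈ [6, 92]  (≈ [6.0000, 92.0000])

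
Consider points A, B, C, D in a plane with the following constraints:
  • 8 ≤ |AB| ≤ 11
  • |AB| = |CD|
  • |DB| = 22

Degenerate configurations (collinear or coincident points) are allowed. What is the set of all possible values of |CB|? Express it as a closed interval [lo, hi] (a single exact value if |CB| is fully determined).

|AB| ∈ [8, 11]
|BD| ∈ {22}
|CD| ∈ [8, 11]
|AD| ∈ [11, 33]
|BC| ∈ [11, 33]
|AC| ∈ [0, 44]

|CB| ∈ [11, 33]  (≈ [11.0000, 33.0000])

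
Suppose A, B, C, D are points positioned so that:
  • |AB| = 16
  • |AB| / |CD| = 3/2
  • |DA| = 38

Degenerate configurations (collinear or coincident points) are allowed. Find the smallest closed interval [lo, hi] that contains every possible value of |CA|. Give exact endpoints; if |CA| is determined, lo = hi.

|AB| ∈ {16}
|AD| ∈ {38}
|CD| ∈ {32/3}
|BD| ∈ [22, 54]
|AC| ∈ [82/3, 146/3]
|BC| ∈ [34/3, 194/3]

|CA| ∈ [82/3, 146/3]  (≈ [27.3333, 48.6667])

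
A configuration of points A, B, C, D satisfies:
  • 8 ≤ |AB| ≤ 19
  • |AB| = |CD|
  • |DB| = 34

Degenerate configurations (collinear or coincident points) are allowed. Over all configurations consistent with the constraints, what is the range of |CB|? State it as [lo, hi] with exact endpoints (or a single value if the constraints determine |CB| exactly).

|AB| ∈ [8, 19]
|BD| ∈ {34}
|CD| ∈ [8, 19]
|AD| ∈ [15, 53]
|BC| ∈ [15, 53]
|AC| ∈ [0, 72]

|CB| ∈ [15, 53]  (≈ [15.0000, 53.0000])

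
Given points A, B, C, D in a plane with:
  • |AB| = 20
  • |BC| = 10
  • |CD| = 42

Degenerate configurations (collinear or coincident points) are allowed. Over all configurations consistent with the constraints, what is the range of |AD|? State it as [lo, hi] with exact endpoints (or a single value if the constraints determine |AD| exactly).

|AB| ∈ {20}
|BC| ∈ {10}
|CD| ∈ {42}
|AC| ∈ [10, 30]
|BD| ∈ [32, 52]
|AD| ∈ [12, 72]

|AD| ∈ [12, 72]  (≈ [12.0000, 72.0000])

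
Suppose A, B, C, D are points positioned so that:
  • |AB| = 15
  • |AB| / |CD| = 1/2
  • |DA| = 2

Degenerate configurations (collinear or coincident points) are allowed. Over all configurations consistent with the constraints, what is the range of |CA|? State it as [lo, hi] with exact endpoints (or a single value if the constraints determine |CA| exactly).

|CA| ∈ [28, 32]  (≈ [28.0000, 32.0000])

|AB| ∈ {15}
|AD| ∈ {2}
|CD| ∈ {30}
|BD| ∈ [13, 17]
|AC| ∈ [28, 32]
|BC| ∈ [13, 47]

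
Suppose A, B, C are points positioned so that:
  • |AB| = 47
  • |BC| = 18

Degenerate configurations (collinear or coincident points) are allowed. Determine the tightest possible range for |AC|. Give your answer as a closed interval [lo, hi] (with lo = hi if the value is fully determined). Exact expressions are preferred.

|AB| ∈ {47}
|BC| ∈ {18}
|AC| ∈ [29, 65]

|AC| ∈ [29, 65]  (≈ [29.0000, 65.0000])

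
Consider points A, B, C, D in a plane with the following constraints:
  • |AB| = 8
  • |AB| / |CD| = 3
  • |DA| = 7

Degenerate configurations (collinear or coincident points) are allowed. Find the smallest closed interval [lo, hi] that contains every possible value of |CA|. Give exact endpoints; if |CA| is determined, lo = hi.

|CA| ∈ [13/3, 29/3]  (≈ [4.3333, 9.6667])

|AB| ∈ {8}
|AD| ∈ {7}
|CD| ∈ {8/3}
|BD| ∈ [1, 15]
|AC| ∈ [13/3, 29/3]
|BC| ∈ [0, 53/3]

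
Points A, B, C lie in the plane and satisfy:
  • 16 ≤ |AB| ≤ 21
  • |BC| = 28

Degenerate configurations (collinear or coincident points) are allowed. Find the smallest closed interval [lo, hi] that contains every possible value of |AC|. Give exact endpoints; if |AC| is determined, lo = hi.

|AB| ∈ [16, 21]
|BC| ∈ {28}
|AC| ∈ [7, 49]

|AC| ∈ [7, 49]  (≈ [7.0000, 49.0000])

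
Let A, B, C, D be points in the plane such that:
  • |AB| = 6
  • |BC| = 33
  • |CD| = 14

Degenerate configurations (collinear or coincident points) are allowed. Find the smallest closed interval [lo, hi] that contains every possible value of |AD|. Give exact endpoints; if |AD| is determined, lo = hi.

|AD| ∈ [13, 53]  (≈ [13.0000, 53.0000])

|AB| ∈ {6}
|BC| ∈ {33}
|CD| ∈ {14}
|AC| ∈ [27, 39]
|BD| ∈ [19, 47]
|AD| ∈ [13, 53]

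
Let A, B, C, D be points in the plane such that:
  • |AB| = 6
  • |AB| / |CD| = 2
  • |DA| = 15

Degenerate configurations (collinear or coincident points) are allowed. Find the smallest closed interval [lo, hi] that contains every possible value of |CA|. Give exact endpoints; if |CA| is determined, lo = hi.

|CA| ∈ [12, 18]  (≈ [12.0000, 18.0000])

|AB| ∈ {6}
|AD| ∈ {15}
|CD| ∈ {3}
|BD| ∈ [9, 21]
|AC| ∈ [12, 18]
|BC| ∈ [6, 24]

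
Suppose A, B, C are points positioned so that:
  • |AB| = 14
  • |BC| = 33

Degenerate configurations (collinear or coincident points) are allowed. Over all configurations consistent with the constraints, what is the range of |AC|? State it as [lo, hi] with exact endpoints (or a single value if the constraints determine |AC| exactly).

|AC| ∈ [19, 47]  (≈ [19.0000, 47.0000])

|AB| ∈ {14}
|BC| ∈ {33}
|AC| ∈ [19, 47]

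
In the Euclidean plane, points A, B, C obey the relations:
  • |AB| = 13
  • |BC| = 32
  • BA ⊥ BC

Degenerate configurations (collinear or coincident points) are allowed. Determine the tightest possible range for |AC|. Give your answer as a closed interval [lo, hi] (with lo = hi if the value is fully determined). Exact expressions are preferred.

|AB| ∈ {13}
|BC| ∈ {32}
|AC| ∈ {√(1193)}

|AC| = √(1193)  (≈ 34.5398)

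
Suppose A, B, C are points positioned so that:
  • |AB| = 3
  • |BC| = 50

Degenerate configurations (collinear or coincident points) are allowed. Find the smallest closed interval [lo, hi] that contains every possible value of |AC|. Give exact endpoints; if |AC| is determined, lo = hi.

|AC| ∈ [47, 53]  (≈ [47.0000, 53.0000])

|AB| ∈ {3}
|BC| ∈ {50}
|AC| ∈ [47, 53]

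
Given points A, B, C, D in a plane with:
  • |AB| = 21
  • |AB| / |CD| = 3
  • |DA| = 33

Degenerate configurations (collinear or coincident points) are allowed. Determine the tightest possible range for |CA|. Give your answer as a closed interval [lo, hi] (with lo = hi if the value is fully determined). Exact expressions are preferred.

|CA| ∈ [26, 40]  (≈ [26.0000, 40.0000])

|AB| ∈ {21}
|AD| ∈ {33}
|CD| ∈ {7}
|BD| ∈ [12, 54]
|AC| ∈ [26, 40]
|BC| ∈ [5, 61]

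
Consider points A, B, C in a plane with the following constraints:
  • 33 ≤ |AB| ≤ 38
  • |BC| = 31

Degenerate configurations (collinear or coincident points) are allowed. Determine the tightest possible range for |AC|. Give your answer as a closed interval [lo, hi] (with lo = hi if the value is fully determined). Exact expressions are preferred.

|AB| ∈ [33, 38]
|BC| ∈ {31}
|AC| ∈ [2, 69]

|AC| ∈ [2, 69]  (≈ [2.0000, 69.0000])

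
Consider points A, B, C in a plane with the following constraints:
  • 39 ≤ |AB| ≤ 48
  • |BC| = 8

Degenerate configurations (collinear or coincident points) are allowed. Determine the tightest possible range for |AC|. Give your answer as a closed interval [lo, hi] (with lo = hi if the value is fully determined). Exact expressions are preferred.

|AC| ∈ [31, 56]  (≈ [31.0000, 56.0000])

|AB| ∈ [39, 48]
|BC| ∈ {8}
|AC| ∈ [31, 56]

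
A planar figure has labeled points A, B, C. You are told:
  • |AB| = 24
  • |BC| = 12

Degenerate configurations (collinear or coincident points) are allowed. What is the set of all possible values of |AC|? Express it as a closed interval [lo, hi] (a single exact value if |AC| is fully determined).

|AC| ∈ [12, 36]  (≈ [12.0000, 36.0000])

|AB| ∈ {24}
|BC| ∈ {12}
|AC| ∈ [12, 36]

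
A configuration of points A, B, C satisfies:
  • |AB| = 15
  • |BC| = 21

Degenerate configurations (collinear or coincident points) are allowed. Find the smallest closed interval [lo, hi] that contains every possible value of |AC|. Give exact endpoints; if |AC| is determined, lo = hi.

|AC| ∈ [6, 36]  (≈ [6.0000, 36.0000])

|AB| ∈ {15}
|BC| ∈ {21}
|AC| ∈ [6, 36]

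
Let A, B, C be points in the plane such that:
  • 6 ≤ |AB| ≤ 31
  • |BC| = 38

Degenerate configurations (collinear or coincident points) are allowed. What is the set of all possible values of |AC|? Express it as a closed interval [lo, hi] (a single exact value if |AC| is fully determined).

|AC| ∈ [7, 69]  (≈ [7.0000, 69.0000])

|AB| ∈ [6, 31]
|BC| ∈ {38}
|AC| ∈ [7, 69]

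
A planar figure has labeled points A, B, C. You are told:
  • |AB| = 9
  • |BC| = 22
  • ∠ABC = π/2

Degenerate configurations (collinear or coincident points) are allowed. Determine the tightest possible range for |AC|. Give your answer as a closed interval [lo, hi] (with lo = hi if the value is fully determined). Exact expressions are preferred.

|AB| ∈ {9}
|BC| ∈ {22}
|AC| ∈ {√(565)}

|AC| = √(565)  (≈ 23.7697)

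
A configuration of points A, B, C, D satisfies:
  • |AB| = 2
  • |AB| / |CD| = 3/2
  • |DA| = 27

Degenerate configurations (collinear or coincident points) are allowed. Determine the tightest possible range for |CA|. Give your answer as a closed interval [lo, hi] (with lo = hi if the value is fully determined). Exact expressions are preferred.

|AB| ∈ {2}
|AD| ∈ {27}
|CD| ∈ {4/3}
|BD| ∈ [25, 29]
|AC| ∈ [77/3, 85/3]
|BC| ∈ [71/3, 91/3]

|CA| ∈ [77/3, 85/3]  (≈ [25.6667, 28.3333])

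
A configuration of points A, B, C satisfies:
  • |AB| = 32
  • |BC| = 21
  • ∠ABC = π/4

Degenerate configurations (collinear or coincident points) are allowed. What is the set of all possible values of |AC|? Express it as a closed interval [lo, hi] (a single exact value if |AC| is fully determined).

|AB| ∈ {32}
|BC| ∈ {21}
|AC| ∈ {√(1465 - 672·√(2))}

|AC| = √(1465 - 672·√(2))  (≈ 22.6859)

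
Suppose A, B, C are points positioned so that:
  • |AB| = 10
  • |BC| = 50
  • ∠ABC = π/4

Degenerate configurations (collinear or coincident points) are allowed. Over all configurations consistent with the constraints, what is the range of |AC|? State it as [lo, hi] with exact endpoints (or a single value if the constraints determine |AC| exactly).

|AC| = 10·√(26 - 5·√(2))  (≈ 43.5074)

|AB| ∈ {10}
|BC| ∈ {50}
|AC| ∈ {10·√(26 - 5·√(2))}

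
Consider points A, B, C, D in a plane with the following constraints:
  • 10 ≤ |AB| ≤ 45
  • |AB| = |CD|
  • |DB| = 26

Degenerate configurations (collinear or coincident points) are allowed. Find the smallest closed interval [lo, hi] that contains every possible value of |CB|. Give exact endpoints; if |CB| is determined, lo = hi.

|CB| ∈ [0, 71]  (≈ [0.0000, 71.0000])

|AB| ∈ [10, 45]
|BD| ∈ {26}
|CD| ∈ [10, 45]
|AD| ∈ [0, 71]
|BC| ∈ [0, 71]
|AC| ∈ [0, 116]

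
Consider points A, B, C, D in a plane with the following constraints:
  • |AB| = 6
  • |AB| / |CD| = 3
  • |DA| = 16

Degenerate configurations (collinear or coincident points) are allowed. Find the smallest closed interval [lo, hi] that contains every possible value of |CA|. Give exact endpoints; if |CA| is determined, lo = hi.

|CA| ∈ [14, 18]  (≈ [14.0000, 18.0000])

|AB| ∈ {6}
|AD| ∈ {16}
|CD| ∈ {2}
|BD| ∈ [10, 22]
|AC| ∈ [14, 18]
|BC| ∈ [8, 24]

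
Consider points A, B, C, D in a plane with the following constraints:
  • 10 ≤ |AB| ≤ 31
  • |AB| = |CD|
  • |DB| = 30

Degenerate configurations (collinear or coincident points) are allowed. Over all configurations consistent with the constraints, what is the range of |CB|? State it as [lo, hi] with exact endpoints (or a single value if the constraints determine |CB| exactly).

|CB| ∈ [0, 61]  (≈ [0.0000, 61.0000])

|AB| ∈ [10, 31]
|BD| ∈ {30}
|CD| ∈ [10, 31]
|AD| ∈ [0, 61]
|BC| ∈ [0, 61]
|AC| ∈ [0, 92]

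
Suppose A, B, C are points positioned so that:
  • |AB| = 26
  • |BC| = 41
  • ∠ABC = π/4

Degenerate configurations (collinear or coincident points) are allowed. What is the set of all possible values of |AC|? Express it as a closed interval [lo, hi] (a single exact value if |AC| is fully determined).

|AB| ∈ {26}
|BC| ∈ {41}
|AC| ∈ {√(2357 - 1066·√(2))}

|AC| = √(2357 - 1066·√(2))  (≈ 29.1453)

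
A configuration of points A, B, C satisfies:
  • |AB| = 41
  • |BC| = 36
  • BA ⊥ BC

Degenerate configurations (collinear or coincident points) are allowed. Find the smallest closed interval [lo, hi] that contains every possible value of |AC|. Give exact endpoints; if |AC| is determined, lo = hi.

|AB| ∈ {41}
|BC| ∈ {36}
|AC| ∈ {√(2977)}

|AC| = √(2977)  (≈ 54.5619)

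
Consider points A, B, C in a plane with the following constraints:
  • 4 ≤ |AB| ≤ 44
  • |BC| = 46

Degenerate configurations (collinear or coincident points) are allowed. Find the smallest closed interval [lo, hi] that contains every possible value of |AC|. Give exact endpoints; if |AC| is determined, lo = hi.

|AC| ∈ [2, 90]  (≈ [2.0000, 90.0000])

|AB| ∈ [4, 44]
|BC| ∈ {46}
|AC| ∈ [2, 90]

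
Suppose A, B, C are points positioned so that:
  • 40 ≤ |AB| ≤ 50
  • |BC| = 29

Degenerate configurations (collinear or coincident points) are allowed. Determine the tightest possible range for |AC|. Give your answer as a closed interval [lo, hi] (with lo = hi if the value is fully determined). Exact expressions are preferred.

|AC| ∈ [11, 79]  (≈ [11.0000, 79.0000])

|AB| ∈ [40, 50]
|BC| ∈ {29}
|AC| ∈ [11, 79]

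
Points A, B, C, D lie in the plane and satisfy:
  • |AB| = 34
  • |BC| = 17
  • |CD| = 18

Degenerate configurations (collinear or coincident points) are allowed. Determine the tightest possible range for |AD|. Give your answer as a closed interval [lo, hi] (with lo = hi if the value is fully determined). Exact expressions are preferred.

|AD| ∈ [0, 69]  (≈ [0.0000, 69.0000])

|AB| ∈ {34}
|BC| ∈ {17}
|CD| ∈ {18}
|AC| ∈ [17, 51]
|BD| ∈ [1, 35]
|AD| ∈ [0, 69]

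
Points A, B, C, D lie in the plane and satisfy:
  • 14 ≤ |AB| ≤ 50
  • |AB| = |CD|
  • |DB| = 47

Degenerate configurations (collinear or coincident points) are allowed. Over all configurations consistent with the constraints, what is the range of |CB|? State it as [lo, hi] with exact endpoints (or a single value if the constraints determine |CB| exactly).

|CB| ∈ [0, 97]  (≈ [0.0000, 97.0000])

|AB| ∈ [14, 50]
|BD| ∈ {47}
|CD| ∈ [14, 50]
|AD| ∈ [0, 97]
|BC| ∈ [0, 97]
|AC| ∈ [0, 147]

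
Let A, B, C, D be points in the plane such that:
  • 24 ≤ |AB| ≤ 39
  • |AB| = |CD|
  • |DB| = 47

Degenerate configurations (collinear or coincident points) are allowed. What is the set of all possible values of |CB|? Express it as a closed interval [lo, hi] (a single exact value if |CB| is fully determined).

|CB| ∈ [8, 86]  (≈ [8.0000, 86.0000])

|AB| ∈ [24, 39]
|BD| ∈ {47}
|CD| ∈ [24, 39]
|AD| ∈ [8, 86]
|BC| ∈ [8, 86]
|AC| ∈ [0, 125]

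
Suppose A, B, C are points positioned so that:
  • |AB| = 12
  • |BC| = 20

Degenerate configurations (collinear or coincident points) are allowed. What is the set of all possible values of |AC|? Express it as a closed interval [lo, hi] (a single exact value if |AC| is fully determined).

|AB| ∈ {12}
|BC| ∈ {20}
|AC| ∈ [8, 32]

|AC| ∈ [8, 32]  (≈ [8.0000, 32.0000])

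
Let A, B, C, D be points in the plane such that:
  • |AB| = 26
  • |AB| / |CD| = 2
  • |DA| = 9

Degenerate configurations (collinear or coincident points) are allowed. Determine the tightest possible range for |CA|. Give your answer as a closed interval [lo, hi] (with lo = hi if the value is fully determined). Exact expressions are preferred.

|AB| ∈ {26}
|AD| ∈ {9}
|CD| ∈ {13}
|BD| ∈ [17, 35]
|AC| ∈ [4, 22]
|BC| ∈ [4, 48]

|CA| ∈ [4, 22]  (≈ [4.0000, 22.0000])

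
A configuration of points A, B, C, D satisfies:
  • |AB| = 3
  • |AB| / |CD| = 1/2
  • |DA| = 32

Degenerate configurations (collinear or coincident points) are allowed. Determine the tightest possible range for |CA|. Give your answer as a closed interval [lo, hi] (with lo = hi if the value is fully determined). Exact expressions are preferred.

|CA| ∈ [26, 38]  (≈ [26.0000, 38.0000])

|AB| ∈ {3}
|AD| ∈ {32}
|CD| ∈ {6}
|BD| ∈ [29, 35]
|AC| ∈ [26, 38]
|BC| ∈ [23, 41]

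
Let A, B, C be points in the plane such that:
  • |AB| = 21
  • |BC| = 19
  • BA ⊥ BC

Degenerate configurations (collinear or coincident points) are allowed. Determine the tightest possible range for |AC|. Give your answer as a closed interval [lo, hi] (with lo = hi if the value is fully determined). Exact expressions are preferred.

|AC| = √(802)  (≈ 28.3196)

|AB| ∈ {21}
|BC| ∈ {19}
|AC| ∈ {√(802)}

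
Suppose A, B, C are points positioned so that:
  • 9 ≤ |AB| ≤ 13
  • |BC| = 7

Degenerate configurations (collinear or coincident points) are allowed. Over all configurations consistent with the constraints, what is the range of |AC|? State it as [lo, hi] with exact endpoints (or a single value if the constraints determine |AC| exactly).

|AB| ∈ [9, 13]
|BC| ∈ {7}
|AC| ∈ [2, 20]

|AC| ∈ [2, 20]  (≈ [2.0000, 20.0000])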